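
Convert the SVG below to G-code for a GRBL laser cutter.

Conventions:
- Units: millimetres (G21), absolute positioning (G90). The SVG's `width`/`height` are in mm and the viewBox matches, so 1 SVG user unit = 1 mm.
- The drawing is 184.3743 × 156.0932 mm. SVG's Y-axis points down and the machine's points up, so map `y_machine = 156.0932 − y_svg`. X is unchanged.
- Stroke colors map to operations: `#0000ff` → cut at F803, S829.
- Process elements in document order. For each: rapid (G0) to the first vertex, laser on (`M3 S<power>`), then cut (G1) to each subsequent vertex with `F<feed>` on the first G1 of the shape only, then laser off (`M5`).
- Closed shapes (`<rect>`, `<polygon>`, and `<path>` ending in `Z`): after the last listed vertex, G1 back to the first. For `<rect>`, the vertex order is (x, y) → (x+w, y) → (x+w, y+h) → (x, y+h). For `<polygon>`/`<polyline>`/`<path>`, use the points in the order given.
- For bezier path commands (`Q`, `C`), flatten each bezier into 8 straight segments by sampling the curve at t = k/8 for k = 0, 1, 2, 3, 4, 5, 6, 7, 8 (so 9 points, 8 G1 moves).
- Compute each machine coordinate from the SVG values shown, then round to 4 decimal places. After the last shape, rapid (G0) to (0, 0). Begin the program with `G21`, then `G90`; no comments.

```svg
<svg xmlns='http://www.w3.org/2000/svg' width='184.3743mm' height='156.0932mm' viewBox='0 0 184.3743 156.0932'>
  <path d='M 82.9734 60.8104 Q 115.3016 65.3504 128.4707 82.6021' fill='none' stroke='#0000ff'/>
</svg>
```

1 u = 1 mm; y_m = 156.0932 − y.

[1] `<path>` quadratic bezier, #0000ff→cut S829 F803: (82.9734,95.2828) → (90.7561,93.9492) → (97.9401,92.2183) → (104.5253,90.0902) → (110.5118,87.5649) → (115.8996,84.6423) → (120.6887,81.3225) → (124.8791,77.6054) → (128.4707,73.4911)

G21
G90
G0 X82.9734 Y95.2828
M3 S829
G1 X90.7561 Y93.9492 F803
G1 X97.9401 Y92.2183
G1 X104.5253 Y90.0902
G1 X110.5118 Y87.5649
G1 X115.8996 Y84.6423
G1 X120.6887 Y81.3225
G1 X124.8791 Y77.6054
G1 X128.4707 Y73.4911
M5
G0 X0.0000 Y0.0000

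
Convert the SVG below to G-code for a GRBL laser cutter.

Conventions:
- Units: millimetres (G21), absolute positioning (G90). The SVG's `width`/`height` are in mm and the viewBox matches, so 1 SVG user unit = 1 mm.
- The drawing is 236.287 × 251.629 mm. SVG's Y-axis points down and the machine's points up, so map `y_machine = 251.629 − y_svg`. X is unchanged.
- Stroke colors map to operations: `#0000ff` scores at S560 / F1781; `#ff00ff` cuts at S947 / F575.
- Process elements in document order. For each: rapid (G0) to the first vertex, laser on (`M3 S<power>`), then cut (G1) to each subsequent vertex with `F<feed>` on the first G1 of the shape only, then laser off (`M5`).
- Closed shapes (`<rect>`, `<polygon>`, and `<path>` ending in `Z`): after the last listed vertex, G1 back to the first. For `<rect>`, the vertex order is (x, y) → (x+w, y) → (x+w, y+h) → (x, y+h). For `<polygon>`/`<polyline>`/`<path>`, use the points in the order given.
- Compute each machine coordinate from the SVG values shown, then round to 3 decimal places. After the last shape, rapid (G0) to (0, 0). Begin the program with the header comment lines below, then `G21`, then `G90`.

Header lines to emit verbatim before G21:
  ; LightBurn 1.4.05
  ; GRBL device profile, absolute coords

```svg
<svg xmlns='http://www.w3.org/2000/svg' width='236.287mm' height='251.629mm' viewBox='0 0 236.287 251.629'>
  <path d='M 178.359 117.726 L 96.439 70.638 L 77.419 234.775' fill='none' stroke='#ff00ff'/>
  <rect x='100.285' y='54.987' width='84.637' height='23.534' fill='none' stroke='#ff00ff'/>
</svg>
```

; LightBurn 1.4.05
; GRBL device profile, absolute coords
G21
G90
G0 X178.359 Y133.903
M3 S947
G1 X96.439 Y180.991 F575
G1 X77.419 Y16.854
M5
G0 X100.285 Y196.642
M3 S947
G1 X184.922 Y196.642 F575
G1 X184.922 Y173.108
G1 X100.285 Y173.108
G1 X100.285 Y196.642
M5
G0 X0.000 Y0.000

viewBox `0 0 236.287 251.629` with mm width/height → 1 unit = 1 mm. Flip: y_m = 251.629 − y_svg.

**Shape 1** — `<path>` open polyline, stroke `#ff00ff` → cut (S947, F575). Machine vertices: (178.359,133.903) → (96.439,180.991) → (77.419,16.854). Open path.

**Shape 2** — `<rect>` rectangle, stroke `#ff00ff` → cut (S947, F575). Machine vertices: (100.285,196.642) → (184.922,196.642) → (184.922,173.108) → (100.285,173.108) → (100.285,196.642). Closed: final G1 returns to the first vertex.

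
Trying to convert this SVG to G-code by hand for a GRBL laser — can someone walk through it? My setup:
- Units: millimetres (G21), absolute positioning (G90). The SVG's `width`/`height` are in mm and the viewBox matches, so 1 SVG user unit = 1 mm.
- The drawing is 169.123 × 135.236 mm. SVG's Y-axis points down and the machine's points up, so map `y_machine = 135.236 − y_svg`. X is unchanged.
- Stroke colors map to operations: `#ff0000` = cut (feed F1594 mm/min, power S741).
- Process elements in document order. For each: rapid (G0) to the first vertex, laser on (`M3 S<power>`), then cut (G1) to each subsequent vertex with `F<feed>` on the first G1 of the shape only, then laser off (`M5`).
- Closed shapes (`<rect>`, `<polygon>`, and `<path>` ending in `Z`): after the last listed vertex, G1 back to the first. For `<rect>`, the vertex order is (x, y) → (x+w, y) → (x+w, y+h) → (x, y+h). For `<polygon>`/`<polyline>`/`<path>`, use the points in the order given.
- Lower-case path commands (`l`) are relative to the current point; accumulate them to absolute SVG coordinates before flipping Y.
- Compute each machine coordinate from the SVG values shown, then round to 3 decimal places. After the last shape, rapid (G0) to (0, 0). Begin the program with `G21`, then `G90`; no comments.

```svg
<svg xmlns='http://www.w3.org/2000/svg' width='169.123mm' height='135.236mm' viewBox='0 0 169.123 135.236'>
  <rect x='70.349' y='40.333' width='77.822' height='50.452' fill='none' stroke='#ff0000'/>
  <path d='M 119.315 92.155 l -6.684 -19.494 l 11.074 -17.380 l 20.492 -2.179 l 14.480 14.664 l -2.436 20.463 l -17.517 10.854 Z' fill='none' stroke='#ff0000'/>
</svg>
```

G21
G90
G0 X70.349 Y94.903
M3 S741
G1 X148.171 Y94.903 F1594
G1 X148.171 Y44.451
G1 X70.349 Y44.451
G1 X70.349 Y94.903
M5
G0 X119.315 Y43.081
M3 S741
G1 X112.631 Y62.575 F1594
G1 X123.705 Y79.955
G1 X144.197 Y82.134
G1 X158.677 Y67.470
G1 X156.241 Y47.007
G1 X138.724 Y36.153
G1 X119.315 Y43.081
M5
G0 X0.000 Y0.000

viewBox `0 0 169.123 135.236` with mm width/height → 1 unit = 1 mm. Flip: y_m = 135.236 − y_svg.

**Shape 1** — `<rect>` rectangle, stroke `#ff0000` → cut (S741, F1594). Machine vertices: (70.349,94.903) → (148.171,94.903) → (148.171,44.451) → (70.349,44.451) → (70.349,94.903). Closed: final G1 returns to the first vertex.

**Shape 2** — `<path>` regular polygon, stroke `#ff0000` → cut (S741, F1594). Machine vertices: (119.315,43.081) → (112.631,62.575) → (123.705,79.955) → (144.197,82.134) → (158.677,67.470) → (156.241,47.007) → (138.724,36.153) → (119.315,43.081). Closed: final G1 returns to the first vertex.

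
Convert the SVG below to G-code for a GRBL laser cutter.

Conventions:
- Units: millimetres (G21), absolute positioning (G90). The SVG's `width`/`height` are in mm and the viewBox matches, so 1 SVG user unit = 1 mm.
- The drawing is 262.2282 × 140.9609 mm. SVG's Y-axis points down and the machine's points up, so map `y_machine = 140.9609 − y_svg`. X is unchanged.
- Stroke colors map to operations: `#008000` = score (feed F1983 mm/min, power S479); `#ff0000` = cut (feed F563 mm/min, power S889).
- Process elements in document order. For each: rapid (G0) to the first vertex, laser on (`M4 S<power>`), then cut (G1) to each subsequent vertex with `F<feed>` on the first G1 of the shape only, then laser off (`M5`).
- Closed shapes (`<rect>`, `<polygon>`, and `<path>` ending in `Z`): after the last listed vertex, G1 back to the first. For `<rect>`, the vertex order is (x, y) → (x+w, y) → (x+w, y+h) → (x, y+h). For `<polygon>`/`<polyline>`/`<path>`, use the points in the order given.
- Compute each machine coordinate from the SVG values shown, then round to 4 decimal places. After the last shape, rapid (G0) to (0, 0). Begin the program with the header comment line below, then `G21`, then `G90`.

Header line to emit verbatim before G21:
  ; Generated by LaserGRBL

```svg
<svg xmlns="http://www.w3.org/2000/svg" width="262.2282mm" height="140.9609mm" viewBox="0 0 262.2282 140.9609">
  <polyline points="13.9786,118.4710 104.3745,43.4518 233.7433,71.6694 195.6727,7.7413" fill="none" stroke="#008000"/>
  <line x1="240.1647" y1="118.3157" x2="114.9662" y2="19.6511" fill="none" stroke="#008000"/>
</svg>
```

viewBox `0 0 262.2282 140.9609` with mm width/height → 1 unit = 1 mm. Flip: y_m = 140.9609 − y_svg.

**Shape 1** — `<polyline>` open polyline, stroke `#008000` → score (S479, F1983). Machine vertices: (13.9786,22.4899) → (104.3745,97.5091) → (233.7433,69.2915) → (195.6727,133.2196). Open path.

**Shape 2** — `<line>` line segment, stroke `#008000` → score (S479, F1983). Machine vertices: (240.1647,22.6452) → (114.9662,121.3098). Open path.

; Generated by LaserGRBL
G21
G90
G0 X13.9786 Y22.4899
M4 S479
G1 X104.3745 Y97.5091 F1983
G1 X233.7433 Y69.2915
G1 X195.6727 Y133.2196
M5
G0 X240.1647 Y22.6452
M4 S479
G1 X114.9662 Y121.3098 F1983
M5
G0 X0.0000 Y0.0000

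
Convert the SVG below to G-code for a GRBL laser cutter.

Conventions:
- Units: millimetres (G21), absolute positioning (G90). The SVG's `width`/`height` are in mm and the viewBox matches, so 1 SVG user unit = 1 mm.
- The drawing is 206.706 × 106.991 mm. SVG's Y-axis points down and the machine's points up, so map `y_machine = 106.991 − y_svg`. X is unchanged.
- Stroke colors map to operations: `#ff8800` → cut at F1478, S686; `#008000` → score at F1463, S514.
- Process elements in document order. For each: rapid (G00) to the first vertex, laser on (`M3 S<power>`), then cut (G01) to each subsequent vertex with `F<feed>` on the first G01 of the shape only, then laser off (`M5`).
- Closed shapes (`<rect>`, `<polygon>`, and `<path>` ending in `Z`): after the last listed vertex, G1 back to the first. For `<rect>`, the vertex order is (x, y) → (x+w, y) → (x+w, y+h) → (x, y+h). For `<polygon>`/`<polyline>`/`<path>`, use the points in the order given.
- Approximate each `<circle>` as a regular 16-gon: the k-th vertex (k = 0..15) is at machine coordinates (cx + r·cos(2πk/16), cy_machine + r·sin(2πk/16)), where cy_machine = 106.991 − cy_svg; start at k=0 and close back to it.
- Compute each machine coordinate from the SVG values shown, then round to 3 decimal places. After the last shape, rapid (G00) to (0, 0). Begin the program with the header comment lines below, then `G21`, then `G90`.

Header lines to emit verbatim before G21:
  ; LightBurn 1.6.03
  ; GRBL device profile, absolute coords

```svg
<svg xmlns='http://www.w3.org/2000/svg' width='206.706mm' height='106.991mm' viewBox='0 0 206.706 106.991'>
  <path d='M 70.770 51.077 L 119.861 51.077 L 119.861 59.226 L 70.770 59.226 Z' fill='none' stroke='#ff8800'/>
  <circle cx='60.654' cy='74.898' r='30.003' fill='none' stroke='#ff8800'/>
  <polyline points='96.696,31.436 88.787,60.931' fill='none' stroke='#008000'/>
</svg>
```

; LightBurn 1.6.03
; GRBL device profile, absolute coords
G21
G90
G00 X70.770 Y55.914
M3 S686
G01 X119.861 Y55.914 F1478
G01 X119.861 Y47.765
G01 X70.770 Y47.765
G01 X70.770 Y55.914
M5
G00 X90.657 Y32.093
M3 S686
G01 X88.373 Y43.575 F1478
G01 X81.869 Y53.308
G01 X72.136 Y59.812
G01 X60.654 Y62.096
G01 X49.172 Y59.812
G01 X39.439 Y53.308
G01 X32.935 Y43.575
G01 X30.651 Y32.093
G01 X32.935 Y20.611
G01 X39.439 Y10.878
G01 X49.172 Y4.374
G01 X60.654 Y2.090
G01 X72.136 Y4.374
G01 X81.869 Y10.878
G01 X88.373 Y20.611
G01 X90.657 Y32.093
M5
G00 X96.696 Y75.555
M3 S514
G01 X88.787 Y46.060 F1463
M5
G00 X0.000 Y0.000

Since the viewBox matches the mm dimensions, user units are millimetres directly. The only transform is the Y-flip y_m = 106.991 − y_svg.

Shape 1 is a rectangle drawn with `<path>`. Its stroke #ff8800 means cut at S686, F1478. After flipping Y the toolpath is (70.770,55.914) → (119.861,55.914) → (119.861,47.765) → (70.770,47.765) → (70.770,55.914), returning to the start.

Shape 2 is a circle drawn with `<circle>`. Its stroke #ff8800 means cut at S686, F1478. After flipping Y the toolpath is (90.657,32.093) → (88.373,43.575) → (81.869,53.308) → (72.136,59.812) → (60.654,62.096) → (49.172,59.812) → (39.439,53.308) → (32.935,43.575) → (30.651,32.093) → (32.935,20.611) → (39.439,10.878) → (49.172,4.374) → (60.654,2.090) → (72.136,4.374) → (81.869,10.878) → (88.373,20.611) → (90.657,32.093), returning to the start.

Shape 3 is a line segment drawn with `<polyline>`. Its stroke #008000 means score at S514, F1463. After flipping Y the toolpath is (96.696,75.555) → (88.787,46.060).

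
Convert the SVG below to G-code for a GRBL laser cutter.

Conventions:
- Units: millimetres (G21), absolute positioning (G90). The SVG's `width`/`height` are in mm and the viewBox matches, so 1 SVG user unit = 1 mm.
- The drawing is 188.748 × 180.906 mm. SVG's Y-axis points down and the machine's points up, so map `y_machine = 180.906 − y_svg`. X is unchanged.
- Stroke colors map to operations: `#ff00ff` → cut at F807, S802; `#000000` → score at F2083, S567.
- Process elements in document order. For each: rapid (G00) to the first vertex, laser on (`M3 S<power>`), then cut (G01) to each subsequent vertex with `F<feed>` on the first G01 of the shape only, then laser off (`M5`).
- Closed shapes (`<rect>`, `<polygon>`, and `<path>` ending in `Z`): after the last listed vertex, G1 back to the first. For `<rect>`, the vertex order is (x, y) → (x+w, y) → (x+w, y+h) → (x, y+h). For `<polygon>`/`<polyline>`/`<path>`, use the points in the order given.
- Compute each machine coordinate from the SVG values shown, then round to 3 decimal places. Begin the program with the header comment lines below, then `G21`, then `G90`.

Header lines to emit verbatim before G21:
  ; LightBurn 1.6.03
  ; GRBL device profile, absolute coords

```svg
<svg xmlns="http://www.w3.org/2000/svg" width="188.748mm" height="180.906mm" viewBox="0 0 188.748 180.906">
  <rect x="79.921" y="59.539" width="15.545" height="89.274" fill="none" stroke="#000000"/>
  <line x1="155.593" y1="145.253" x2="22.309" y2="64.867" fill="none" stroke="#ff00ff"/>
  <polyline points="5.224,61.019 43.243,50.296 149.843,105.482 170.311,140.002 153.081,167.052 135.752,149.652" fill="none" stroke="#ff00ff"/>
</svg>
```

; LightBurn 1.6.03
; GRBL device profile, absolute coords
G21
G90
G00 X79.921 Y121.367
M3 S567
G01 X95.466 Y121.367 F2083
G01 X95.466 Y32.093
G01 X79.921 Y32.093
G01 X79.921 Y121.367
M5
G00 X155.593 Y35.653
M3 S802
G01 X22.309 Y116.039 F807
M5
G00 X5.224 Y119.887
M3 S802
G01 X43.243 Y130.610 F807
G01 X149.843 Y75.424
G01 X170.311 Y40.904
G01 X153.081 Y13.854
G01 X135.752 Y31.254
M5

Since the viewBox matches the mm dimensions, user units are millimetres directly. The only transform is the Y-flip y_m = 180.906 − y_svg.

Shape 1 is a rectangle drawn with `<rect>`. Its stroke #000000 means score at S567, F2083. After flipping Y the toolpath is (79.921,121.367) → (95.466,121.367) → (95.466,32.093) → (79.921,32.093) → (79.921,121.367), returning to the start.

Shape 2 is a line segment drawn with `<line>`. Its stroke #ff00ff means cut at S802, F807. After flipping Y the toolpath is (155.593,35.653) → (22.309,116.039).

Shape 3 is a open polyline drawn with `<polyline>`. Its stroke #ff00ff means cut at S802, F807. After flipping Y the toolpath is (5.224,119.887) → (43.243,130.610) → (149.843,75.424) → (170.311,40.904) → (153.081,13.854) → (135.752,31.254).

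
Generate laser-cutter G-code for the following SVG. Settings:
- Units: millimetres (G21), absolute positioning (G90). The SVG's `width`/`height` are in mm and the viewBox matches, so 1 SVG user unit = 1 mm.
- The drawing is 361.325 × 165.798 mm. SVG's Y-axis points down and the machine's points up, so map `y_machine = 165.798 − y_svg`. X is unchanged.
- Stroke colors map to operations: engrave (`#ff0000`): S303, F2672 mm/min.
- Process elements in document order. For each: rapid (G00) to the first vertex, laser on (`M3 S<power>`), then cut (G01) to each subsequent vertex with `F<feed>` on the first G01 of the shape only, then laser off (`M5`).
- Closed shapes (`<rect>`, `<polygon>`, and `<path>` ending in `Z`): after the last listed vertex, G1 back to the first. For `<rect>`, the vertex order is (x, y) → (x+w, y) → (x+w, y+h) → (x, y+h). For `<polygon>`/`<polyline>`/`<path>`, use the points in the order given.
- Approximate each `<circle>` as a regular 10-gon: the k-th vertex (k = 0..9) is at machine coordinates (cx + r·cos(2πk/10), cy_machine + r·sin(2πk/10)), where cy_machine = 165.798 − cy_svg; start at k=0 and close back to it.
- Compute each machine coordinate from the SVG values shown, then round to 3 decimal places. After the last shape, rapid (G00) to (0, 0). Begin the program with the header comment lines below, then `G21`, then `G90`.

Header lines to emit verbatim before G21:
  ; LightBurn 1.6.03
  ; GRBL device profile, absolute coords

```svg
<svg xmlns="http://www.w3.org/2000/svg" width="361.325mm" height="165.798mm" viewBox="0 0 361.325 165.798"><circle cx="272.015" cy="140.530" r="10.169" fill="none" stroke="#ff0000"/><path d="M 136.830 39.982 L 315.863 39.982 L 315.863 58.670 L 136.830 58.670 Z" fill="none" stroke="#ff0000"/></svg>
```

; LightBurn 1.6.03
; GRBL device profile, absolute coords
G21
G90
G00 X282.184 Y25.268
M3 S303
G01 X280.242 Y31.245 F2672
G01 X275.157 Y34.939
G01 X268.873 Y34.939
G01 X263.788 Y31.245
G01 X261.846 Y25.268
G01 X263.788 Y19.291
G01 X268.873 Y15.597
G01 X275.157 Y15.597
G01 X280.242 Y19.291
G01 X282.184 Y25.268
M5
G00 X136.830 Y125.816
M3 S303
G01 X315.863 Y125.816 F2672
G01 X315.863 Y107.128
G01 X136.830 Y107.128
G01 X136.830 Y125.816
M5
G00 X0.000 Y0.000

1 u = 1 mm; y_m = 165.798 − y.

[1] `<circle>` circle, #ff0000→engrave S303 F2672: (282.184,25.268) → (280.242,31.245) → (275.157,34.939) → (268.873,34.939) → (263.788,31.245) → (261.846,25.268) → (263.788,19.291) → (268.873,15.597) → (275.157,15.597) → (280.242,19.291) → (282.184,25.268) (closed)

[2] `<path>` rectangle, #ff0000→engrave S303 F2672: (136.830,125.816) → (315.863,125.816) → (315.863,107.128) → (136.830,107.128) → (136.830,125.816) (closed)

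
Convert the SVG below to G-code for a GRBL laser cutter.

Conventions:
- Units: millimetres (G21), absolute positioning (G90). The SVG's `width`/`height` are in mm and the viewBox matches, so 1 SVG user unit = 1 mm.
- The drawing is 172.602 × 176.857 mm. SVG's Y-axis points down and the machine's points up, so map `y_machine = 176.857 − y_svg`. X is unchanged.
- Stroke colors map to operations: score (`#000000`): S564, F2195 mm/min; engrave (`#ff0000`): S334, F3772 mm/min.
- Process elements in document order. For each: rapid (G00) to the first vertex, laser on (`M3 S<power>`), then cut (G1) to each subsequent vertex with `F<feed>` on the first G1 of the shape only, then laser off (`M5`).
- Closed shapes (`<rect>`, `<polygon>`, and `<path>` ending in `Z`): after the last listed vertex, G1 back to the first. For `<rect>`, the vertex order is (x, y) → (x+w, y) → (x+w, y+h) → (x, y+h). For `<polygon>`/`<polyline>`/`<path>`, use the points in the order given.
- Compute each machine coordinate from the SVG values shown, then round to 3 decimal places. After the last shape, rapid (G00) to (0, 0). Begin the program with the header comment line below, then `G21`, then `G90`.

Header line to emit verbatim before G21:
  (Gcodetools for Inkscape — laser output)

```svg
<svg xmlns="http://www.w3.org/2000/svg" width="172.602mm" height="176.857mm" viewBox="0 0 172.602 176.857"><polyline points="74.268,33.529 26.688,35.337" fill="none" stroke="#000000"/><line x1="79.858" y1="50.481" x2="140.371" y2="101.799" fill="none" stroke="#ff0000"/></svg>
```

viewBox `0 0 172.602 176.857` with mm width/height → 1 unit = 1 mm. Flip: y_m = 176.857 − y_svg.

**Shape 1** — `<polyline>` line segment, stroke `#000000` → score (S564, F2195). Machine vertices: (74.268,143.328) → (26.688,141.520). Open path.

**Shape 2** — `<line>` line segment, stroke `#ff0000` → engrave (S334, F3772). Machine vertices: (79.858,126.376) → (140.371,75.058). Open path.

(Gcodetools for Inkscape — laser output)
G21
G90
G00 X74.268 Y143.328
M3 S564
G1 X26.688 Y141.520 F2195
M5
G00 X79.858 Y126.376
M3 S334
G1 X140.371 Y75.058 F3772
M5
G00 X0.000 Y0.000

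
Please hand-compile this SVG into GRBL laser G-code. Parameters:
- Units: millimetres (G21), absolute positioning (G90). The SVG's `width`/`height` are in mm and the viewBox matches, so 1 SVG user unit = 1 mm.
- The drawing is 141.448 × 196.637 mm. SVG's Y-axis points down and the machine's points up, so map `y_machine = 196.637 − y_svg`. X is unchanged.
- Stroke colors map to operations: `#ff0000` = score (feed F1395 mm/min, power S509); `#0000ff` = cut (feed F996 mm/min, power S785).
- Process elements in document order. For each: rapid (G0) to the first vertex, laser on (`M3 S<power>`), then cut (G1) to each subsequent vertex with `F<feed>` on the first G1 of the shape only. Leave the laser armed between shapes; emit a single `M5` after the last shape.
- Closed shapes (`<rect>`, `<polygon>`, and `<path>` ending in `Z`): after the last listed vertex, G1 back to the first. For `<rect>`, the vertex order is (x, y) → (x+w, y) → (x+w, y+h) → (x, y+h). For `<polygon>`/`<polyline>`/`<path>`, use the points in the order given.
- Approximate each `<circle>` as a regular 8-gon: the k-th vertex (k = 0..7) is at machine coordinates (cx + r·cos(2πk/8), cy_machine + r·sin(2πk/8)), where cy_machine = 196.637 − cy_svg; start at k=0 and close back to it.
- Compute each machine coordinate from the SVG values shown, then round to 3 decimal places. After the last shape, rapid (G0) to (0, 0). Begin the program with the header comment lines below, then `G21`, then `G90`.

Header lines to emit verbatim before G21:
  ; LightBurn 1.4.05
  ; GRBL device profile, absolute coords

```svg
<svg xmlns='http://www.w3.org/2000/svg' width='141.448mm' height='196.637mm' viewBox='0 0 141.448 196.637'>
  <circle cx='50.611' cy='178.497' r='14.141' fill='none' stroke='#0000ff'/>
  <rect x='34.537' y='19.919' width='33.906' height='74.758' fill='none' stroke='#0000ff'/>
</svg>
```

; LightBurn 1.4.05
; GRBL device profile, absolute coords
G21
G90
G0 X64.752 Y18.140
M3 S785
G1 X60.610 Y28.139 F996
G1 X50.611 Y32.281
G1 X40.612 Y28.139
G1 X36.470 Y18.140
G1 X40.612 Y8.141
G1 X50.611 Y3.999
G1 X60.610 Y8.141
G1 X64.752 Y18.140
G0 X34.537 Y176.718
M3 S785
G1 X68.443 Y176.718 F996
G1 X68.443 Y101.960
G1 X34.537 Y101.960
G1 X34.537 Y176.718
M5
G0 X0.000 Y0.000

viewBox `0 0 141.448 196.637` with mm width/height → 1 unit = 1 mm. Flip: y_m = 196.637 − y_svg.

**Shape 1** — `<circle>` circle, stroke `#0000ff` → cut (S785, F996). Machine vertices: (64.752,18.140) → (60.610,28.139) → (50.611,32.281) → (40.612,28.139) → (36.470,18.140) → (40.612,8.141) → (50.611,3.999) → (60.610,8.141) → (64.752,18.140). Closed: final G1 returns to the first vertex.

**Shape 2** — `<rect>` rectangle, stroke `#0000ff` → cut (S785, F996). Machine vertices: (34.537,176.718) → (68.443,176.718) → (68.443,101.960) → (34.537,101.960) → (34.537,176.718). Closed: final G1 returns to the first vertex.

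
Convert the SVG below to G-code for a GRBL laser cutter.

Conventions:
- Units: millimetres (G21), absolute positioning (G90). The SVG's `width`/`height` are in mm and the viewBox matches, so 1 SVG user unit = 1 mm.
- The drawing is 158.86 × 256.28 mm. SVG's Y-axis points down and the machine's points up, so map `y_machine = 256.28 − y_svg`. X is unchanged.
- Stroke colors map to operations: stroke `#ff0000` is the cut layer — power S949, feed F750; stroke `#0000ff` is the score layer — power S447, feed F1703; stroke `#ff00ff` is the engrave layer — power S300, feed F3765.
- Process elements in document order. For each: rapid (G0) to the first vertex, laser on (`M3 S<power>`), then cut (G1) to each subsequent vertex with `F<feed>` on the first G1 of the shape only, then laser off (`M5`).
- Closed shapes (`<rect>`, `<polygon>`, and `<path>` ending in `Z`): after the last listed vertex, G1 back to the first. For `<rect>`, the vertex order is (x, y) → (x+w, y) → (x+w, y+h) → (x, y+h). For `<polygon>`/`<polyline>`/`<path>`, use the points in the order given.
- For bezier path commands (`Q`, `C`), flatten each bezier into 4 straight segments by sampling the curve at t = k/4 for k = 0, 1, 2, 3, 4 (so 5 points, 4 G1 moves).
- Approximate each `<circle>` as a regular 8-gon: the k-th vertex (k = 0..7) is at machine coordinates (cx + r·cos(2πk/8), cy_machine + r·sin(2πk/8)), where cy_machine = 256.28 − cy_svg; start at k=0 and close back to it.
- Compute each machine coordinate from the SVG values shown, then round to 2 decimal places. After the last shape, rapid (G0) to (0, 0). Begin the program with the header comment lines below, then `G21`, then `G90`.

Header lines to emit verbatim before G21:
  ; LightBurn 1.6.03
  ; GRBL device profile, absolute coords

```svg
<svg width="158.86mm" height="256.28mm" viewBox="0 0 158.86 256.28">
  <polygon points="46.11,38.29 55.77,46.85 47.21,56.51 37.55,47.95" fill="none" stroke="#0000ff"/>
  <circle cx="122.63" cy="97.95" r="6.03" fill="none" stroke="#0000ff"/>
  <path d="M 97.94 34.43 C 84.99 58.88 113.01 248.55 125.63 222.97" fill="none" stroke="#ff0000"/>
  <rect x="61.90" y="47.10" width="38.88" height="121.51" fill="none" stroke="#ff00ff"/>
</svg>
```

; LightBurn 1.6.03
; GRBL device profile, absolute coords
G21
G90
G0 X46.11 Y217.99
M3 S447
G1 X55.77 Y209.43 F1703
G1 X47.21 Y199.77
G1 X37.55 Y208.33
G1 X46.11 Y217.99
M5
G0 X128.66 Y158.33
M3 S447
G1 X126.89 Y162.59 F1703
G1 X122.63 Y164.36
G1 X118.37 Y162.59
G1 X116.60 Y158.33
G1 X118.37 Y154.07
G1 X122.63 Y152.30
G1 X126.89 Y154.07
G1 X128.66 Y158.33
M5
G0 X97.94 Y221.85
M3 S949
G1 X95.03 Y178.48 F750
G1 X102.20 Y108.82
G1 X114.16 Y48.54
G1 X125.63 Y33.31
M5
G0 X61.90 Y209.18
M3 S300
G1 X100.78 Y209.18 F3765
G1 X100.78 Y87.67
G1 X61.90 Y87.67
G1 X61.90 Y209.18
M5
G0 X0.00 Y0.00

viewBox `0 0 158.86 256.28` with mm width/height → 1 unit = 1 mm. Flip: y_m = 256.28 − y_svg.

**Shape 1** — `<polygon>` regular polygon, stroke `#0000ff` → score (S447, F1703). Machine vertices: (46.11,217.99) → (55.77,209.43) → (47.21,199.77) → (37.55,208.33) → (46.11,217.99). Closed: final G1 returns to the first vertex.

**Shape 2** — `<circle>` circle, stroke `#0000ff` → score (S447, F1703). Machine vertices: (128.66,158.33) → (126.89,162.59) → (122.63,164.36) → (118.37,162.59) → (116.60,158.33) → (118.37,154.07) → (122.63,152.30) → (126.89,154.07) → (128.66,158.33). Closed: final G1 returns to the first vertex.

**Shape 3** — `<path>` cubic bezier, stroke `#ff0000` → cut (S949, F750). Control points (SVG): P0=(97.94,34.43), P1=(84.99,58.88), P2=(113.01,248.55), P3=(125.63,222.97); sampled at t=k/4. Machine vertices: (97.94,221.85) → (95.03,178.48) → (102.20,108.82) → (114.16,48.54) → (125.63,33.31). Open path.

**Shape 4** — `<rect>` rectangle, stroke `#ff00ff` → engrave (S300, F3765). Machine vertices: (61.90,209.18) → (100.78,209.18) → (100.78,87.67) → (61.90,87.67) → (61.90,209.18). Closed: final G1 returns to the first vertex.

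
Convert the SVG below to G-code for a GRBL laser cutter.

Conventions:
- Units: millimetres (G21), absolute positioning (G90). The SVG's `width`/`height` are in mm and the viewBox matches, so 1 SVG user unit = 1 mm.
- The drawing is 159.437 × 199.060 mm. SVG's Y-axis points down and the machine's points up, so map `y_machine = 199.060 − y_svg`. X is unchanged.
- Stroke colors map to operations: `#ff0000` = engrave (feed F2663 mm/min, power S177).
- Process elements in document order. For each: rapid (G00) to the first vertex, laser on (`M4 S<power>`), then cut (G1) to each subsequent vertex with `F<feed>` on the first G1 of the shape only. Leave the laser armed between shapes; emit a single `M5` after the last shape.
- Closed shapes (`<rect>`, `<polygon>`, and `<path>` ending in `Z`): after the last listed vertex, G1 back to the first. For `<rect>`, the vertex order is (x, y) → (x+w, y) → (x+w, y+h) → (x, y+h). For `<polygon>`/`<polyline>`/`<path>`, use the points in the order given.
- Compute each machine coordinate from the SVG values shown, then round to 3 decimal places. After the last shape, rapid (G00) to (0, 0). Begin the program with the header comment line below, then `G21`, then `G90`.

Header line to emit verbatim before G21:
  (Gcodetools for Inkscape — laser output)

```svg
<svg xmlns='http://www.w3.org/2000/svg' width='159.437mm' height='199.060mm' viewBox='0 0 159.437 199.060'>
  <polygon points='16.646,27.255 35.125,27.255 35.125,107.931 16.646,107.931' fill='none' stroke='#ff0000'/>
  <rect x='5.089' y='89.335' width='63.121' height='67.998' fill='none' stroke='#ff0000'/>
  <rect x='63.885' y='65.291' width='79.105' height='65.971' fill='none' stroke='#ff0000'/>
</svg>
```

(Gcodetools for Inkscape — laser output)
G21
G90
G00 X16.646 Y171.805
M4 S177
G1 X35.125 Y171.805 F2663
G1 X35.125 Y91.129
G1 X16.646 Y91.129
G1 X16.646 Y171.805
G00 X5.089 Y109.725
M4 S177
G1 X68.210 Y109.725 F2663
G1 X68.210 Y41.727
G1 X5.089 Y41.727
G1 X5.089 Y109.725
G00 X63.885 Y133.769
M4 S177
G1 X142.990 Y133.769 F2663
G1 X142.990 Y67.798
G1 X63.885 Y67.798
G1 X63.885 Y133.769
M5
G00 X0.000 Y0.000

viewBox `0 0 159.437 199.060` with mm width/height → 1 unit = 1 mm. Flip: y_m = 199.060 − y_svg.

**Shape 1** — `<polygon>` rectangle, stroke `#ff0000` → engrave (S177, F2663). Machine vertices: (16.646,171.805) → (35.125,171.805) → (35.125,91.129) → (16.646,91.129) → (16.646,171.805). Closed: final G1 returns to the first vertex.

**Shape 2** — `<rect>` rectangle, stroke `#ff0000` → engrave (S177, F2663). Machine vertices: (5.089,109.725) → (68.210,109.725) → (68.210,41.727) → (5.089,41.727) → (5.089,109.725). Closed: final G1 returns to the first vertex.

**Shape 3** — `<rect>` rectangle, stroke `#ff0000` → engrave (S177, F2663). Machine vertices: (63.885,133.769) → (142.990,133.769) → (142.990,67.798) → (63.885,67.798) → (63.885,133.769). Closed: final G1 returns to the first vertex.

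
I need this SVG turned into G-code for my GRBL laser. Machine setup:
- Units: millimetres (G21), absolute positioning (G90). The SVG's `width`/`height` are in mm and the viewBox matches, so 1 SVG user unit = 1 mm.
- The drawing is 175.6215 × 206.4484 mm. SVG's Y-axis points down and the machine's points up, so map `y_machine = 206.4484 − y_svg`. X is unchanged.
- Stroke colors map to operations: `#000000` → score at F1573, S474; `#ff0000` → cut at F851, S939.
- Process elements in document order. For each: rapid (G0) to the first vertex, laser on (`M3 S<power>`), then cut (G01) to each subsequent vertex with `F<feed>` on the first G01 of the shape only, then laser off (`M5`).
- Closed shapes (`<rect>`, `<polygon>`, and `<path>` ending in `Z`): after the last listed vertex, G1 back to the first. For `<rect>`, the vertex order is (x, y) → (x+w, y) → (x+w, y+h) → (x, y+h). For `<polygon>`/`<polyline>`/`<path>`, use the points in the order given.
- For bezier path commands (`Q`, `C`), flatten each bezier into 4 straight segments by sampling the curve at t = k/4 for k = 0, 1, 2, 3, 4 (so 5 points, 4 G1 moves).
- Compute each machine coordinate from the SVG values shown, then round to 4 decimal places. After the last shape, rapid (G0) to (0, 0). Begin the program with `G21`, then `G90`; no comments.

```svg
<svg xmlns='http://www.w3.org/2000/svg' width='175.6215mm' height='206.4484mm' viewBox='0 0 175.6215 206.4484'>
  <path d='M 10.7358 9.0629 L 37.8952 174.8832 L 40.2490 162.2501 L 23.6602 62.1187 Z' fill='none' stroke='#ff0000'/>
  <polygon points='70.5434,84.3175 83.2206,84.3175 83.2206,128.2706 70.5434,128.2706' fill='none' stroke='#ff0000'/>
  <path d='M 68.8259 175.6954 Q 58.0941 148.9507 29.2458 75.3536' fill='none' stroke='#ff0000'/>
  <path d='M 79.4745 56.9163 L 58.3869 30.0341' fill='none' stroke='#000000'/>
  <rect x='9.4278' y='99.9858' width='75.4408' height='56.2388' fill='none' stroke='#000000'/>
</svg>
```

Since the viewBox matches the mm dimensions, user units are millimetres directly. The only transform is the Y-flip y_m = 206.4484 − y_svg.

Shape 1 is a closed polygon drawn with `<path>`. Its stroke #ff0000 means cut at S939, F851. After flipping Y the toolpath is (10.7358,197.3855) → (37.8952,31.5652) → (40.2490,44.1983) → (23.6602,144.3297) → (10.7358,197.3855), returning to the start.

Shape 2 is a rectangle drawn with `<polygon>`. Its stroke #ff0000 means cut at S939, F851. After flipping Y the toolpath is (70.5434,122.1309) → (83.2206,122.1309) → (83.2206,78.1778) → (70.5434,78.1778) → (70.5434,122.1309), returning to the start.

Shape 3 is a quadratic bezier drawn with `<path>`. Its stroke #ff0000 means cut at S939, F851. After flipping Y the toolpath is (68.8259,30.7530) → (62.3277,47.0536) → (53.5650,69.2108) → (42.5377,97.2245) → (29.2458,131.0948).

Shape 4 is a line segment drawn with `<path>`. Its stroke #000000 means score at S474, F1573. After flipping Y the toolpath is (79.4745,149.5321) → (58.3869,176.4143).

Shape 5 is a rectangle drawn with `<rect>`. Its stroke #000000 means score at S474, F1573. After flipping Y the toolpath is (9.4278,106.4626) → (84.8686,106.4626) → (84.8686,50.2238) → (9.4278,50.2238) → (9.4278,106.4626), returning to the start.

G21
G90
G0 X10.7358 Y197.3855
M3 S939
G01 X37.8952 Y31.5652 F851
G01 X40.2490 Y44.1983
G01 X23.6602 Y144.3297
G01 X10.7358 Y197.3855
M5
G0 X70.5434 Y122.1309
M3 S939
G01 X83.2206 Y122.1309 F851
G01 X83.2206 Y78.1778
G01 X70.5434 Y78.1778
G01 X70.5434 Y122.1309
M5
G0 X68.8259 Y30.7530
M3 S939
G01 X62.3277 Y47.0536 F851
G01 X53.5650 Y69.2108
G01 X42.5377 Y97.2245
G01 X29.2458 Y131.0948
M5
G0 X79.4745 Y149.5321
M3 S474
G01 X58.3869 Y176.4143 F1573
M5
G0 X9.4278 Y106.4626
M3 S474
G01 X84.8686 Y106.4626 F1573
G01 X84.8686 Y50.2238
G01 X9.4278 Y50.2238
G01 X9.4278 Y106.4626
M5
G0 X0.0000 Y0.0000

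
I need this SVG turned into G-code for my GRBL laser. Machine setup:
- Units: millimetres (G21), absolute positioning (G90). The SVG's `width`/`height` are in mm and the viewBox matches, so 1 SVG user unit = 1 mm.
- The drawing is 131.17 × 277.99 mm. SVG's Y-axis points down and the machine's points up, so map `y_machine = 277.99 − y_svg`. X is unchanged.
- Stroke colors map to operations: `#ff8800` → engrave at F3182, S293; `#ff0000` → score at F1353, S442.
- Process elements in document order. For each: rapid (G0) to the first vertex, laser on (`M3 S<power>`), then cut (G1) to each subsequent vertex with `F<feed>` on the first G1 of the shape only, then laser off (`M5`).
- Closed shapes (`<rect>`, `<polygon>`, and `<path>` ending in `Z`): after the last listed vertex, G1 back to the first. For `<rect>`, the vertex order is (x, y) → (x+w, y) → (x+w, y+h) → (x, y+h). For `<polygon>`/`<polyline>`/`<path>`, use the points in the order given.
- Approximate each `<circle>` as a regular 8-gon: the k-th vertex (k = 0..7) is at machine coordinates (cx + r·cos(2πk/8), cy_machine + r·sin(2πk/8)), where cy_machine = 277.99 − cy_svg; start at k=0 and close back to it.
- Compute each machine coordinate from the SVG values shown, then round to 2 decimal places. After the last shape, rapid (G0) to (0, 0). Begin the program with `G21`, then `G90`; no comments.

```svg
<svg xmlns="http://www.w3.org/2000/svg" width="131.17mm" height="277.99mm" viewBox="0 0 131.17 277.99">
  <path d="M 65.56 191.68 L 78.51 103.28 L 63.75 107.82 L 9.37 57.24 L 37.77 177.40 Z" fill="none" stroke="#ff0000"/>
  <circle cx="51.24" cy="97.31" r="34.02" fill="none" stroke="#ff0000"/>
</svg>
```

Since the viewBox matches the mm dimensions, user units are millimetres directly. The only transform is the Y-flip y_m = 277.99 − y_svg.

Shape 1 is a closed polygon drawn with `<path>`. Its stroke #ff0000 means score at S442, F1353. After flipping Y the toolpath is (65.56,86.31) → (78.51,174.71) → (63.75,170.17) → (9.37,220.75) → (37.77,100.59) → (65.56,86.31), returning to the start.

Shape 2 is a circle drawn with `<circle>`. Its stroke #ff0000 means score at S442, F1353. After flipping Y the toolpath is (85.26,180.68) → (75.30,204.74) → (51.24,214.70) → (27.18,204.74) → (17.22,180.68) → (27.18,156.62) → (51.24,146.66) → (75.30,156.62) → (85.26,180.68), returning to the start.

G21
G90
G0 X65.56 Y86.31
M3 S442
G1 X78.51 Y174.71 F1353
G1 X63.75 Y170.17
G1 X9.37 Y220.75
G1 X37.77 Y100.59
G1 X65.56 Y86.31
M5
G0 X85.26 Y180.68
M3 S442
G1 X75.30 Y204.74 F1353
G1 X51.24 Y214.70
G1 X27.18 Y204.74
G1 X17.22 Y180.68
G1 X27.18 Y156.62
G1 X51.24 Y146.66
G1 X75.30 Y156.62
G1 X85.26 Y180.68
M5
G0 X0.00 Y0.00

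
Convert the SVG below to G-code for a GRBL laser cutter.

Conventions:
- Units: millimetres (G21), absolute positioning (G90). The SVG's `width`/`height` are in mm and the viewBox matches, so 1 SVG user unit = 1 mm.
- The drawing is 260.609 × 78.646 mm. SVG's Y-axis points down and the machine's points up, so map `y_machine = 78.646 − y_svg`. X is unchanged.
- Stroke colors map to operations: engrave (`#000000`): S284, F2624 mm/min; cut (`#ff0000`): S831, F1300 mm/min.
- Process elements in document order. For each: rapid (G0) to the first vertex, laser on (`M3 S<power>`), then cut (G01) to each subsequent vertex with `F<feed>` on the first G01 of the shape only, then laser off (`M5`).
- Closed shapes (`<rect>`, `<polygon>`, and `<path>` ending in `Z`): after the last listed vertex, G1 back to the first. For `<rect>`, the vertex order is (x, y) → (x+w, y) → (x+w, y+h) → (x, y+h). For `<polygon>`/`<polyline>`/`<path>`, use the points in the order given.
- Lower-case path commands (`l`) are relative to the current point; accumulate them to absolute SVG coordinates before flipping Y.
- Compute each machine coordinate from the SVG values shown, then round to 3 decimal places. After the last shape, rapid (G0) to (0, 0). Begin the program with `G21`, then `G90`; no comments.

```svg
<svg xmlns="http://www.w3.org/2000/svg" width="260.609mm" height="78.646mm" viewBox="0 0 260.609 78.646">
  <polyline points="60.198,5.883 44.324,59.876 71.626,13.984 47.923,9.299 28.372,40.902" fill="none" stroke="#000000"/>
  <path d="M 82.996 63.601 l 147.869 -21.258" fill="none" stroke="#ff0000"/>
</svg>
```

1 u = 1 mm; y_m = 78.646 − y.

[1] `<polyline>` open polyline, #000000→engrave S284 F2624: (60.198,72.763) → (44.324,18.770) → (71.626,64.662) → (47.923,69.347) → (28.372,37.744)

[2] `<path>` line segment, #ff0000→cut S831 F1300: (82.996,15.045) → (230.865,36.303)

G21
G90
G0 X60.198 Y72.763
M3 S284
G01 X44.324 Y18.770 F2624
G01 X71.626 Y64.662
G01 X47.923 Y69.347
G01 X28.372 Y37.744
M5
G0 X82.996 Y15.045
M3 S831
G01 X230.865 Y36.303 F1300
M5
G0 X0.000 Y0.000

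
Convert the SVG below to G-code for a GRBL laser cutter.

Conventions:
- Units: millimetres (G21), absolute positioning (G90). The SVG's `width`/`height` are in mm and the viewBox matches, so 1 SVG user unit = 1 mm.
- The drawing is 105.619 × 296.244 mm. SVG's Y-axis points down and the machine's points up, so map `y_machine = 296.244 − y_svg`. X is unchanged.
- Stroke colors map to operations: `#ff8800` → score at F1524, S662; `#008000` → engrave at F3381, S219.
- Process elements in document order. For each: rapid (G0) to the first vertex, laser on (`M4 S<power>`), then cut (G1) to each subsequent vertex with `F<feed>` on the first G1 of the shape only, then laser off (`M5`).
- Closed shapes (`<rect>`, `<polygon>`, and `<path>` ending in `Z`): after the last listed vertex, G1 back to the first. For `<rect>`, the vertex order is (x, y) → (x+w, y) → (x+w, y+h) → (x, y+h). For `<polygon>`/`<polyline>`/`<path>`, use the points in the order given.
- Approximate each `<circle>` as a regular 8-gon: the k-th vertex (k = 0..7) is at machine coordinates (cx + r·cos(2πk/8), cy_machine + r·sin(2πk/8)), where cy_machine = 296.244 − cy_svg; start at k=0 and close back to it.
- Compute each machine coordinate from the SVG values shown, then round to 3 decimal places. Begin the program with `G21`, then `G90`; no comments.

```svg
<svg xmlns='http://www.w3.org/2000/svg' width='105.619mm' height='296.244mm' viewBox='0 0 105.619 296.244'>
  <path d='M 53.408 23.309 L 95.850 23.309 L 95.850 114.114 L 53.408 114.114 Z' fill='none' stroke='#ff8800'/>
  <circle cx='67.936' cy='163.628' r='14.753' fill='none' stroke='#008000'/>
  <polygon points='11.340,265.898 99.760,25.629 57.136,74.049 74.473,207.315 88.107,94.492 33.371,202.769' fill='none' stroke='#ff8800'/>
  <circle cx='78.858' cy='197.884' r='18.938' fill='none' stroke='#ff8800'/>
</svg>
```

1 u = 1 mm; y_m = 296.244 − y.

[1] `<path>` rectangle, #ff8800→score S662 F1524: (53.408,272.935) → (95.850,272.935) → (95.850,182.130) → (53.408,182.130) → (53.408,272.935) (closed)

[2] `<circle>` circle, #008000→engrave S219 F3381: (82.689,132.616) → (78.368,143.048) → (67.936,147.369) → (57.504,143.048) → (53.183,132.616) → (57.504,122.184) → (67.936,117.863) → (78.368,122.184) → (82.689,132.616) (closed)

[3] `<polygon>` closed polygon, #ff8800→score S662 F1524: (11.340,30.346) → (99.760,270.615) → (57.136,222.195) → (74.473,88.929) → (88.107,201.752) → (33.371,93.475) → (11.340,30.346) (closed)

[4] `<circle>` circle, #ff8800→score S662 F1524: (97.796,98.360) → (92.249,111.751) → (78.858,117.298) → (65.467,111.751) → (59.920,98.360) → (65.467,84.969) → (78.858,79.422) → (92.249,84.969) → (97.796,98.360) (closed)

G21
G90
G0 X53.408 Y272.935
M4 S662
G1 X95.850 Y272.935 F1524
G1 X95.850 Y182.130
G1 X53.408 Y182.130
G1 X53.408 Y272.935
M5
G0 X82.689 Y132.616
M4 S219
G1 X78.368 Y143.048 F3381
G1 X67.936 Y147.369
G1 X57.504 Y143.048
G1 X53.183 Y132.616
G1 X57.504 Y122.184
G1 X67.936 Y117.863
G1 X78.368 Y122.184
G1 X82.689 Y132.616
M5
G0 X11.340 Y30.346
M4 S662
G1 X99.760 Y270.615 F1524
G1 X57.136 Y222.195
G1 X74.473 Y88.929
G1 X88.107 Y201.752
G1 X33.371 Y93.475
G1 X11.340 Y30.346
M5
G0 X97.796 Y98.360
M4 S662
G1 X92.249 Y111.751 F1524
G1 X78.858 Y117.298
G1 X65.467 Y111.751
G1 X59.920 Y98.360
G1 X65.467 Y84.969
G1 X78.858 Y79.422
G1 X92.249 Y84.969
G1 X97.796 Y98.360
M5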